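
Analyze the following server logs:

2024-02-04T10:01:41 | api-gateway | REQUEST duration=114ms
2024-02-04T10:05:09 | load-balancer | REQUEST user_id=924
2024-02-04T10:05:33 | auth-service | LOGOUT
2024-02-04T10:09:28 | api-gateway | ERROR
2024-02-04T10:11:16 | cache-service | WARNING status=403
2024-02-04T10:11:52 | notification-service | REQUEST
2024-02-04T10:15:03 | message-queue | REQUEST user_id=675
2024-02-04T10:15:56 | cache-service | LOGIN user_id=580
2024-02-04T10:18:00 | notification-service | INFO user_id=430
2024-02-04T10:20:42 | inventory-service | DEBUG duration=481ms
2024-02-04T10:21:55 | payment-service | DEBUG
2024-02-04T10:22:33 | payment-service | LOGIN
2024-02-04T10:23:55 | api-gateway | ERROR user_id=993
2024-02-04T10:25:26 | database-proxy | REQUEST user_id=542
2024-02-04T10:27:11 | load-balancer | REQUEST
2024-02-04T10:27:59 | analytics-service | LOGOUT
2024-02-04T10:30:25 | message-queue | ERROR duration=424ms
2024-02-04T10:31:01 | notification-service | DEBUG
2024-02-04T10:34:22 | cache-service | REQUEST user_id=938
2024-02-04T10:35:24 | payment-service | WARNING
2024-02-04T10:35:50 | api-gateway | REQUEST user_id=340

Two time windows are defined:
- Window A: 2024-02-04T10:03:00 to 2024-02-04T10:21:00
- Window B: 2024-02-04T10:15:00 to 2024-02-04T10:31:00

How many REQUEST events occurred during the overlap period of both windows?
1

To find overlap events:

1. Window A: 2024-02-04T10:03:00 to 2024-02-04T10:21:00
2. Window B: 2024-02-04T10:15:00 to 2024-02-04T10:31:00
3. Overlap period: 2024-02-04T10:15:00 to 2024-02-04T10:21:00
4. Count REQUEST events in overlap: 1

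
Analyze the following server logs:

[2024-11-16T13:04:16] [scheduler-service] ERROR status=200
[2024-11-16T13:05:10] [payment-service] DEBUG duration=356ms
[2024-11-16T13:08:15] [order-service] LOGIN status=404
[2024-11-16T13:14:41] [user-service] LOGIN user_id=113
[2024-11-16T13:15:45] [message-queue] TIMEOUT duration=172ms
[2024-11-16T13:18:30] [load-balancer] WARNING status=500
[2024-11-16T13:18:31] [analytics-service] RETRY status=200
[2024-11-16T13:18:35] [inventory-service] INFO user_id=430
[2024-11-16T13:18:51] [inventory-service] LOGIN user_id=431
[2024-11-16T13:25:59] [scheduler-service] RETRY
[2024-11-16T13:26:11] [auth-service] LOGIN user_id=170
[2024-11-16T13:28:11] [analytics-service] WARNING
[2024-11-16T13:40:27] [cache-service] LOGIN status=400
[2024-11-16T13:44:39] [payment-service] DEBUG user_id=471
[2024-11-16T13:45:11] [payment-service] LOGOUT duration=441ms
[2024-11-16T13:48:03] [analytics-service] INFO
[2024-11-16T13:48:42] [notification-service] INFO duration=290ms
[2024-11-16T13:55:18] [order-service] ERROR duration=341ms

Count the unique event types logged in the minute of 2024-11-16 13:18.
4

To count unique event types:

1. Filter events in the minute starting at 2024-11-16 13:18
2. Extract event types from matching entries
3. Count unique types: 4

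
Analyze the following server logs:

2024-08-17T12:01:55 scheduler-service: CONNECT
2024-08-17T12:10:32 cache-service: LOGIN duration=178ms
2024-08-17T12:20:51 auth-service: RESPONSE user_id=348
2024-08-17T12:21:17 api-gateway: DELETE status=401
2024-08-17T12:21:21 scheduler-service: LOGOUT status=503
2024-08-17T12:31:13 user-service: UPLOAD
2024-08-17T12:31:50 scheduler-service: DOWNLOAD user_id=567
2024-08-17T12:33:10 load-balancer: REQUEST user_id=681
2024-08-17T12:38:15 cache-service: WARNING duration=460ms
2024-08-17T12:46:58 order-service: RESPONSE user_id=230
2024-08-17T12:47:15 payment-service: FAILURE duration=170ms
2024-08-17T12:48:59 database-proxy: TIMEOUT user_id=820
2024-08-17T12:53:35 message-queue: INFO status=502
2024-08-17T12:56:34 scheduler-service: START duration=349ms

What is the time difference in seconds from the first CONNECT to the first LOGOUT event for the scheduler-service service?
1166

To find the time between events:

1. Locate the first CONNECT event for scheduler-service: 2024-08-17T12:01:55
2. Locate the first LOGOUT event for scheduler-service: 2024-08-17T12:21:21
3. Calculate the difference: 2024-08-17T12:21:21 - 2024-08-17T12:01:55 = 1166 seconds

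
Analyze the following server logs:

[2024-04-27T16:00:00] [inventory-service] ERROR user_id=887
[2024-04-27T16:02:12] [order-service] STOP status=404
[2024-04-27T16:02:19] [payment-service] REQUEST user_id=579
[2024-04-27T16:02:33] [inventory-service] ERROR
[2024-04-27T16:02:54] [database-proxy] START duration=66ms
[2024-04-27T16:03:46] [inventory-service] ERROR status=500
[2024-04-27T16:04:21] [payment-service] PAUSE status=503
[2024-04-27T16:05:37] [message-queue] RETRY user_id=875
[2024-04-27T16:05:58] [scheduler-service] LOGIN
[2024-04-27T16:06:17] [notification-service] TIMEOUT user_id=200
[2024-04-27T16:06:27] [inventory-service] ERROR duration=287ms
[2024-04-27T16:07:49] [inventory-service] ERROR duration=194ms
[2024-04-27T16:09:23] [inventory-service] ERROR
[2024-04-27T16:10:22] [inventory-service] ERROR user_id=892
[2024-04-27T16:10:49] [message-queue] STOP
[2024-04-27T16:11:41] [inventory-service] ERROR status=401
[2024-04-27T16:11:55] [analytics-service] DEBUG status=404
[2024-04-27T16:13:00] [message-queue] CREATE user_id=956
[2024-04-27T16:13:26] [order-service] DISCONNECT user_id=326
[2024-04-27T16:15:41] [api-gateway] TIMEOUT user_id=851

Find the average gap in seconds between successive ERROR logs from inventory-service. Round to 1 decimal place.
100.1

To calculate average interval:

1. Find all ERROR events for inventory-service in order
2. Calculate time gaps between consecutive events
3. Compute mean of gaps: 701 / 7 = 100.1 seconds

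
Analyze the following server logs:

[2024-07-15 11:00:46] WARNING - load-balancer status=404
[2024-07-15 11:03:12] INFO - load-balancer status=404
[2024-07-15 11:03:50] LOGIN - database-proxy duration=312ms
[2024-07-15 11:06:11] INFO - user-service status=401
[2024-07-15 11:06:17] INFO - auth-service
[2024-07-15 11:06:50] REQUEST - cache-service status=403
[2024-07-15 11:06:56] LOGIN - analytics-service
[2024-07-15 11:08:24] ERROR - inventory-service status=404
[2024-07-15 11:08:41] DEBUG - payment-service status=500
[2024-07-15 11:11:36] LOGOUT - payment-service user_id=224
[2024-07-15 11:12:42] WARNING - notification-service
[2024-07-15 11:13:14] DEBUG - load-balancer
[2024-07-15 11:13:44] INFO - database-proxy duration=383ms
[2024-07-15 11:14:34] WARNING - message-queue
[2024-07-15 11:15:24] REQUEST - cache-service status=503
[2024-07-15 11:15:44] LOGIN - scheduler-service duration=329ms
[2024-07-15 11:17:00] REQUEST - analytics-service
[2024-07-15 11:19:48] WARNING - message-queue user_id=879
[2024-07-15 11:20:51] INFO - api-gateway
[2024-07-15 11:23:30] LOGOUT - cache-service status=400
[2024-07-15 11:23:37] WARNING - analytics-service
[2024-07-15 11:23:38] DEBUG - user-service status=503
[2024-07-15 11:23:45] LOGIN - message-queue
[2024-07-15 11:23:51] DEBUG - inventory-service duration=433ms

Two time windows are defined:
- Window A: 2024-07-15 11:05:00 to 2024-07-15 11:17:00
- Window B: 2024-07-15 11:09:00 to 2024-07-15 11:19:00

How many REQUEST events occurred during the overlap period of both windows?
2

To find overlap events:

1. Window A: 2024-07-15 11:05:00 to 2024-07-15 11:17:00
2. Window B: 2024-07-15 11:09:00 to 2024-07-15 11:19:00
3. Overlap period: 2024-07-15 11:09:00 to 2024-07-15 11:17:00
4. Count REQUEST events in overlap: 2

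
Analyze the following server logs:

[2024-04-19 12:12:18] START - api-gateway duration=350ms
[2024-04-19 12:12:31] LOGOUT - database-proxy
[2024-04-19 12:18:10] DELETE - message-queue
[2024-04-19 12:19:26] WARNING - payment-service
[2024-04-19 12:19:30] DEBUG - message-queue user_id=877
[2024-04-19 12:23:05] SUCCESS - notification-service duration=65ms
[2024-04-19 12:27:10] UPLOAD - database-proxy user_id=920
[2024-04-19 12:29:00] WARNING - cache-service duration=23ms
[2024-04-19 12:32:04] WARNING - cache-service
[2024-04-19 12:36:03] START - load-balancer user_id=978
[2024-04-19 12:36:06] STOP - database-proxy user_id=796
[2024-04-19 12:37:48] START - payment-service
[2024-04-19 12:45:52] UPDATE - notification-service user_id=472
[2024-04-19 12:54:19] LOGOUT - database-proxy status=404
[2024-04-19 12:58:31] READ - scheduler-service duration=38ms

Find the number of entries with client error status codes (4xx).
1

To find matching entries:

1. Pattern to match: client error status codes (4xx)
2. Scan each log entry for the pattern
3. Count matches: 1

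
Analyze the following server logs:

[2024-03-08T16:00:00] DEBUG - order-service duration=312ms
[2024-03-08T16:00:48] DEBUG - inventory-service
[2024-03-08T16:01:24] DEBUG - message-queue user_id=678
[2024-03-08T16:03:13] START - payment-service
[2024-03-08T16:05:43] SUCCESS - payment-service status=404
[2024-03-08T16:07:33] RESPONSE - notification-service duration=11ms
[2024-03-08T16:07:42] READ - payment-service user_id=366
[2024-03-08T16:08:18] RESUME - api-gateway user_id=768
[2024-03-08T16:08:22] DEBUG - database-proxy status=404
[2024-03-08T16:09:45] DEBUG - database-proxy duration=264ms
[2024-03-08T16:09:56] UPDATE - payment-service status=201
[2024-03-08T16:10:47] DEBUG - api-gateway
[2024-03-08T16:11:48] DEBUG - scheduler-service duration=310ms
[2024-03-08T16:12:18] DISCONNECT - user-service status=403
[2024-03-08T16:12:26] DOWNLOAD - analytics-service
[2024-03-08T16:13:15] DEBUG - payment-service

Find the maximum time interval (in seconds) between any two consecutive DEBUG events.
418

To find the longest gap:

1. Extract all DEBUG events in chronological order
2. Calculate time differences between consecutive events
3. Find the maximum difference
4. Longest gap: 418 seconds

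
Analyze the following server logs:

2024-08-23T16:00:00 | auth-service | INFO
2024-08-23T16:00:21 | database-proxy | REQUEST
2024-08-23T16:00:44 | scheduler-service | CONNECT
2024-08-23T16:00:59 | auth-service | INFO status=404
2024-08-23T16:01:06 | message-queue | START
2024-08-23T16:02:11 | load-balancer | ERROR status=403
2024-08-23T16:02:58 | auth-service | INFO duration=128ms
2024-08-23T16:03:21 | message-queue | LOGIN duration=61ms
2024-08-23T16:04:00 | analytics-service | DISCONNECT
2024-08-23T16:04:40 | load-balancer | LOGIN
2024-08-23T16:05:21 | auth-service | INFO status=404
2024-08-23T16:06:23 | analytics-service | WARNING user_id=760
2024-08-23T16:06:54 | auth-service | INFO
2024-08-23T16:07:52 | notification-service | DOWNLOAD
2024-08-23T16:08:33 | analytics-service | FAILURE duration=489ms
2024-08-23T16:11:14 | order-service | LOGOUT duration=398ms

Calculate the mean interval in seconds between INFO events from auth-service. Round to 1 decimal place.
103.5

To calculate average interval:

1. Find all INFO events for auth-service in order
2. Calculate time gaps between consecutive events
3. Compute mean of gaps: 414 / 4 = 103.5 seconds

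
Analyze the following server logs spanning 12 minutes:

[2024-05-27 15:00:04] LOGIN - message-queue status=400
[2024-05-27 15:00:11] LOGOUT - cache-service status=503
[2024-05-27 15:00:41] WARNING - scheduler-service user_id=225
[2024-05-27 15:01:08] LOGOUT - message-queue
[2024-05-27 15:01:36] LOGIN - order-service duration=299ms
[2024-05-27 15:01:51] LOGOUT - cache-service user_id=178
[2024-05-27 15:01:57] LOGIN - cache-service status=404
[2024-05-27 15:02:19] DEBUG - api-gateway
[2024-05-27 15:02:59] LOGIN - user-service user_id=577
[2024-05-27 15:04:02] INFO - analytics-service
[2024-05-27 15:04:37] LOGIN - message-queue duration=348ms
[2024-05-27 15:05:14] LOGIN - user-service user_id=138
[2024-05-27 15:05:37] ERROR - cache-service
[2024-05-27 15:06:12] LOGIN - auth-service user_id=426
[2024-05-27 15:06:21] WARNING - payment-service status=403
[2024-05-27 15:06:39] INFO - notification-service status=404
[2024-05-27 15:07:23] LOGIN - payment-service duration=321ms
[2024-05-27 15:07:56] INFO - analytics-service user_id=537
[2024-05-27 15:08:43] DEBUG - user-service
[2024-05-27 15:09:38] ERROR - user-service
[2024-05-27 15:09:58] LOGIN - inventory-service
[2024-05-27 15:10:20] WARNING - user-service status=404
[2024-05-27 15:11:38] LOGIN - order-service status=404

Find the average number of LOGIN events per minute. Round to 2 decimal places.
0.83

To calculate the rate:

1. Count total LOGIN events: 10
2. Total time period: 12 minutes
3. Rate = 10 / 12 = 0.83 events per minute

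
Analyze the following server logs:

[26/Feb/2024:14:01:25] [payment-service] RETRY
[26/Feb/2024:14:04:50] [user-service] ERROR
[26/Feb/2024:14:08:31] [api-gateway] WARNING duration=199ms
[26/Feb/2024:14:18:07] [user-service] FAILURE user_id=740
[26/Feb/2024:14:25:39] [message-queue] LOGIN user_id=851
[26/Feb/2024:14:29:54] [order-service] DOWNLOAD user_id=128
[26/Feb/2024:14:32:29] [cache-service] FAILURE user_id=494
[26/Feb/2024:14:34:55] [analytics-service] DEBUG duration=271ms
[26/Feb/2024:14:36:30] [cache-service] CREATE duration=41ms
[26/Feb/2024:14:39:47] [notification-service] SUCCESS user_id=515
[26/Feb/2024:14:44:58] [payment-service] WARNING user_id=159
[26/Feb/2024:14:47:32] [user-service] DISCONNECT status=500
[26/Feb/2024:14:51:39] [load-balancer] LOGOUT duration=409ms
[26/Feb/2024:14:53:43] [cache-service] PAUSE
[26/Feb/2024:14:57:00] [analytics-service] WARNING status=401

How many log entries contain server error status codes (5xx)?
1

To find matching entries:

1. Pattern to match: server error status codes (5xx)
2. Scan each log entry for the pattern
3. Count matches: 1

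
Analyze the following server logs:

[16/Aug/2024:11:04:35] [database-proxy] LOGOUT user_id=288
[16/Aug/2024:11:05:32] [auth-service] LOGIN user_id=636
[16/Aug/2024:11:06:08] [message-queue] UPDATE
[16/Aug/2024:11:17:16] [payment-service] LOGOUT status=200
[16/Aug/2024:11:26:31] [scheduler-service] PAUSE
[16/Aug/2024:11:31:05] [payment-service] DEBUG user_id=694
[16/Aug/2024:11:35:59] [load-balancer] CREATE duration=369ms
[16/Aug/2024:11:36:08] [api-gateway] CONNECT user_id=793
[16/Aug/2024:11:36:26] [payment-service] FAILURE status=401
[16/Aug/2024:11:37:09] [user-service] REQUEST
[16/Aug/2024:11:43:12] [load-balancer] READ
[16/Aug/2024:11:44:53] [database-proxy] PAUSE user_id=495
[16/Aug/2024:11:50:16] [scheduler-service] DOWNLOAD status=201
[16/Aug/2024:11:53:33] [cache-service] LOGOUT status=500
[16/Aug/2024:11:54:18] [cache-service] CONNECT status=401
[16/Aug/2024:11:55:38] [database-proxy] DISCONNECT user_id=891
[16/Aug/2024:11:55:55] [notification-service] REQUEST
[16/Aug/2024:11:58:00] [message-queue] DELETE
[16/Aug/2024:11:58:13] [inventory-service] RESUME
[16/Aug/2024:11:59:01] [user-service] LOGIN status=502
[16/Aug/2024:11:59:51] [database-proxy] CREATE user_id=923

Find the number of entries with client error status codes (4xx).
2

To find matching entries:

1. Pattern to match: client error status codes (4xx)
2. Scan each log entry for the pattern
3. Count matches: 2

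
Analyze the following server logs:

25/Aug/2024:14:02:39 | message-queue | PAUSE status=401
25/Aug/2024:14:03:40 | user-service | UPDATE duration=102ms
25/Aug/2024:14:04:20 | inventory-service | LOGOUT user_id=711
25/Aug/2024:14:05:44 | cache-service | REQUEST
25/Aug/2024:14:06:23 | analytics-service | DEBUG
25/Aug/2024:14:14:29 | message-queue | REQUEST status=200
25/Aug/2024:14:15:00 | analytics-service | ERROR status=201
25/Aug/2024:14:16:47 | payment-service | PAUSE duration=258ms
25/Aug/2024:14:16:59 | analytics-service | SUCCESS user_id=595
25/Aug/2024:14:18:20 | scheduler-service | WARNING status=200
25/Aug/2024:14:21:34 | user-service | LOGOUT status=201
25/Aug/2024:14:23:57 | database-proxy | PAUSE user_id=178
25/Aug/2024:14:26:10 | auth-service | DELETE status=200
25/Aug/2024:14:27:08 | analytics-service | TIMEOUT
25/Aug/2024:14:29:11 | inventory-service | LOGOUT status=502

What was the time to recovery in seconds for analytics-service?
119

To calculate recovery time:

1. Find ERROR event for analytics-service: 25/Aug/2024:14:15:00
2. Find next SUCCESS event for analytics-service: 25/Aug/2024:14:16:59
3. Recovery time: 25/Aug/2024:14:16:59 - 25/Aug/2024:14:15:00 = 119 seconds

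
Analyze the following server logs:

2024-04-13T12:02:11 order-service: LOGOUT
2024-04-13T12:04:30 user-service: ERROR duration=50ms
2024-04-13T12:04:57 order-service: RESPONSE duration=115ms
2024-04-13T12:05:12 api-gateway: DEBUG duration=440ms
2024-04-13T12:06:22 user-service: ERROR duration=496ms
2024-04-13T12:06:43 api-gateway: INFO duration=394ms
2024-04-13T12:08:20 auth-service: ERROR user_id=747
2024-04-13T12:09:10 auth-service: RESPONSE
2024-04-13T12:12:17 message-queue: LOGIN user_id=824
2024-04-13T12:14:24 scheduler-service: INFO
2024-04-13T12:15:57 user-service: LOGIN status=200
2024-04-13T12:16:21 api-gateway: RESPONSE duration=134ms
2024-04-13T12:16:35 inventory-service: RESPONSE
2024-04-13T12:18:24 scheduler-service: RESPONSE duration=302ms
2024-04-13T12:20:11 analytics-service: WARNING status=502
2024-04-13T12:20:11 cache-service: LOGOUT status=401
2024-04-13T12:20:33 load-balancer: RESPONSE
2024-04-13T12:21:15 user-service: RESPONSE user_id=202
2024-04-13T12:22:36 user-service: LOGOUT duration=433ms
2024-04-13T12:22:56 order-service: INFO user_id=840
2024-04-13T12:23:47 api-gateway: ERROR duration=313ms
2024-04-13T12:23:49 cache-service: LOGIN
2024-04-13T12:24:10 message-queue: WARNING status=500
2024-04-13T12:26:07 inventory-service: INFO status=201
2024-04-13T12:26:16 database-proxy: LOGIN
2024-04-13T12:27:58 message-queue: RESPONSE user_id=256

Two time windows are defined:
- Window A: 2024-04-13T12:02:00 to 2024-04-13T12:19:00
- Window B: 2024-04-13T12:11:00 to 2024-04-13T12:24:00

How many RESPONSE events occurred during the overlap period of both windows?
3

To find overlap events:

1. Window A: 2024-04-13T12:02:00 to 2024-04-13T12:19:00
2. Window B: 2024-04-13T12:11:00 to 2024-04-13T12:24:00
3. Overlap period: 2024-04-13T12:11:00 to 2024-04-13T12:19:00
4. Count RESPONSE events in overlap: 3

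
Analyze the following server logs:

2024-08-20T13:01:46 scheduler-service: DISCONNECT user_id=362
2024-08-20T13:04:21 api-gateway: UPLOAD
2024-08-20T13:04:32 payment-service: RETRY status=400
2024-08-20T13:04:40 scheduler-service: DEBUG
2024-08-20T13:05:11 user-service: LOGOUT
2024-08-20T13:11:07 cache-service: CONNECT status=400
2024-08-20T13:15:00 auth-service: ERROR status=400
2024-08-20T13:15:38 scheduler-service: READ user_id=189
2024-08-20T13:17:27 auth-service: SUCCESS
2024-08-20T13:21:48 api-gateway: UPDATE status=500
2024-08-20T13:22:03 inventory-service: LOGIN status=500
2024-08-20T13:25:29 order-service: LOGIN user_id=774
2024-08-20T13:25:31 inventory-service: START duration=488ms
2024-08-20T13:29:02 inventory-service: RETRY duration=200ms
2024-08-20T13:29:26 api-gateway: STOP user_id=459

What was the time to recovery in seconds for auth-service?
147

To calculate recovery time:

1. Find ERROR event for auth-service: 2024-08-20T13:15:00
2. Find next SUCCESS event for auth-service: 2024-08-20T13:17:27
3. Recovery time: 2024-08-20T13:17:27 - 2024-08-20T13:15:00 = 147 seconds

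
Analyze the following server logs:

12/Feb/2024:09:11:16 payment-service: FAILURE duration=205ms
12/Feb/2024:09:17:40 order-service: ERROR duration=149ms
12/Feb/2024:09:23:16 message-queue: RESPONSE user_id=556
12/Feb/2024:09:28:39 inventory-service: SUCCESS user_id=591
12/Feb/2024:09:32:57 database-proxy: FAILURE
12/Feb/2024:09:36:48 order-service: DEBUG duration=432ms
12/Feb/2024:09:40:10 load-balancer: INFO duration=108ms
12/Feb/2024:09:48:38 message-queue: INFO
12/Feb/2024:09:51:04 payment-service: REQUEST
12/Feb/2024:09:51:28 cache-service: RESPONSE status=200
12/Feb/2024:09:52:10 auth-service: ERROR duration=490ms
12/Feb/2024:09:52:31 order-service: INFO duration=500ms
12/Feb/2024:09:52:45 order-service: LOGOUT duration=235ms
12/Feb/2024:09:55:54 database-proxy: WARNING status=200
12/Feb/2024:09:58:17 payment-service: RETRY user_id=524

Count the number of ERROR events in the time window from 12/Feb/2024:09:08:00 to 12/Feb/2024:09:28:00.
1

To count events in the time window:

1. Window boundaries: 12/Feb/2024:09:08:00 to 12/Feb/2024:09:28:00
2. Filter for ERROR events within this window
3. Count matching events: 1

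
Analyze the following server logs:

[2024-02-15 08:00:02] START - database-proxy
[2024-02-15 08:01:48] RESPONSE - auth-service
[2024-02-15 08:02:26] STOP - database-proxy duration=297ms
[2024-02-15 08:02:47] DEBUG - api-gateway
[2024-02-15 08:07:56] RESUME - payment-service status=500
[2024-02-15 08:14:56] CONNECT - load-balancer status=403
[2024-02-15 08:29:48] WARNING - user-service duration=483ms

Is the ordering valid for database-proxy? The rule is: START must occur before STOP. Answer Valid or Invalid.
Valid

To validate ordering:

1. Required order: START → STOP
2. Rule: START must occur before STOP
3. Check actual order of events for database-proxy
4. Result: Valid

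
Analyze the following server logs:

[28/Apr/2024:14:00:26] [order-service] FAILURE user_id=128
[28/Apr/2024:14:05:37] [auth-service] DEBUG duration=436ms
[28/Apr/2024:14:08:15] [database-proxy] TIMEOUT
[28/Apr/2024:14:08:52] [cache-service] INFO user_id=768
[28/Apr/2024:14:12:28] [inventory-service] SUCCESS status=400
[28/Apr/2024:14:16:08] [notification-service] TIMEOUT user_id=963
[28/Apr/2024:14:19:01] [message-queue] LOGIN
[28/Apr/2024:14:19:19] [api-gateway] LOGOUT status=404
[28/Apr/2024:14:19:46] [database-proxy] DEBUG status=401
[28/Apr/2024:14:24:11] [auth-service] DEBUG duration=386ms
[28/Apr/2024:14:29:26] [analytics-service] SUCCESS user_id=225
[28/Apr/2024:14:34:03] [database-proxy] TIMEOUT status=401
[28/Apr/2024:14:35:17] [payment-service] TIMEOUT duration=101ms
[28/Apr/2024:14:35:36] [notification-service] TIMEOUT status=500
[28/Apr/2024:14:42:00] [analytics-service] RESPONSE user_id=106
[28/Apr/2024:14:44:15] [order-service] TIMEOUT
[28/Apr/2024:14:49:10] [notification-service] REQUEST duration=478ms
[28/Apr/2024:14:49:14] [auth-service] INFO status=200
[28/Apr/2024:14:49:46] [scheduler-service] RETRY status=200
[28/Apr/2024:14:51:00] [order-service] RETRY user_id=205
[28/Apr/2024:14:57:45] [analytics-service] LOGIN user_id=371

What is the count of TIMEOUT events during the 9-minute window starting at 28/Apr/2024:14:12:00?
1

To count events in the time window:

1. Window boundaries: 28/Apr/2024:14:12:00 to 28/Apr/2024:14:21:00
2. Filter for TIMEOUT events within this window
3. Count matching events: 1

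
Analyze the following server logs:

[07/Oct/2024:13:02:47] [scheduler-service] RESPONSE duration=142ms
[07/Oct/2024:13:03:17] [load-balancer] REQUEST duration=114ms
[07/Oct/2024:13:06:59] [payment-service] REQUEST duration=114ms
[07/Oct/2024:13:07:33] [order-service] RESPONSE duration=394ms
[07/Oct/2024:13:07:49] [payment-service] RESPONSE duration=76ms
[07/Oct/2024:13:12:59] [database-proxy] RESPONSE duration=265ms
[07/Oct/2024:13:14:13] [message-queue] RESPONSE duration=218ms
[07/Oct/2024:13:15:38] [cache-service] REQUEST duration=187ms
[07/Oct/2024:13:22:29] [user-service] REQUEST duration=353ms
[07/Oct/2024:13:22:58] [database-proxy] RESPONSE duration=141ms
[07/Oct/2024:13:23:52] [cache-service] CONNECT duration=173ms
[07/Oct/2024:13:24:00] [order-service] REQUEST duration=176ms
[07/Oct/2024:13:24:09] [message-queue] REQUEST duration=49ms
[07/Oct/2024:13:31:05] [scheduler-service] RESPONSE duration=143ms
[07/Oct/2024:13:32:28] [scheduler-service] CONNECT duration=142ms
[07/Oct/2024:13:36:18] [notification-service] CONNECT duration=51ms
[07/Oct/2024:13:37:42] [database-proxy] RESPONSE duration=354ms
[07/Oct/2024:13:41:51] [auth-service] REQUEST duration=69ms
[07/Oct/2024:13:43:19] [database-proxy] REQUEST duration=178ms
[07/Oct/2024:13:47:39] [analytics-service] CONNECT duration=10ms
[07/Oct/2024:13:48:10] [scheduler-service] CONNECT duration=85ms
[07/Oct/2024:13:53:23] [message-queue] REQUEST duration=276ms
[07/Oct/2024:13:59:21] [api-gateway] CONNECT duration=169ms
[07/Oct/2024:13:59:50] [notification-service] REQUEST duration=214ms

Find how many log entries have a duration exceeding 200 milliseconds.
7

To count timeouts:

1. Threshold: 200ms
2. Extract duration from each log entry
3. Count entries where duration > 200
4. Timeout count: 7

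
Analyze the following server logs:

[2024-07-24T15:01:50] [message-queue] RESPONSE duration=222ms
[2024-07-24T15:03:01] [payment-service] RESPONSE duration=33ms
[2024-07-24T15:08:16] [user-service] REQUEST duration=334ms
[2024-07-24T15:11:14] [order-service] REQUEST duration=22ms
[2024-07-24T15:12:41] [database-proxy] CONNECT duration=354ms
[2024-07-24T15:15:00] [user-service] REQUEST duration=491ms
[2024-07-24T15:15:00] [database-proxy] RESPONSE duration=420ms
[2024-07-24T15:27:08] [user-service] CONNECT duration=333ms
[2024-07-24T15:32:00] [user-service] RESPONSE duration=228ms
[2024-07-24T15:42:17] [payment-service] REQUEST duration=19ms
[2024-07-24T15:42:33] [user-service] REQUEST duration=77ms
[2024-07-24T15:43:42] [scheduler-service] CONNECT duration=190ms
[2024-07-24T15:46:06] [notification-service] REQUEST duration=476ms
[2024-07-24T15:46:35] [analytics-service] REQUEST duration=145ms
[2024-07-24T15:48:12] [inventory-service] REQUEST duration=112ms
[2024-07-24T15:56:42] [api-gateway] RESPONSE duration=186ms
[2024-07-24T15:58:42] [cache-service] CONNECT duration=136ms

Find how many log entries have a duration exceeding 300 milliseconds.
6

To count timeouts:

1. Threshold: 300ms
2. Extract duration from each log entry
3. Count entries where duration > 300
4. Timeout count: 6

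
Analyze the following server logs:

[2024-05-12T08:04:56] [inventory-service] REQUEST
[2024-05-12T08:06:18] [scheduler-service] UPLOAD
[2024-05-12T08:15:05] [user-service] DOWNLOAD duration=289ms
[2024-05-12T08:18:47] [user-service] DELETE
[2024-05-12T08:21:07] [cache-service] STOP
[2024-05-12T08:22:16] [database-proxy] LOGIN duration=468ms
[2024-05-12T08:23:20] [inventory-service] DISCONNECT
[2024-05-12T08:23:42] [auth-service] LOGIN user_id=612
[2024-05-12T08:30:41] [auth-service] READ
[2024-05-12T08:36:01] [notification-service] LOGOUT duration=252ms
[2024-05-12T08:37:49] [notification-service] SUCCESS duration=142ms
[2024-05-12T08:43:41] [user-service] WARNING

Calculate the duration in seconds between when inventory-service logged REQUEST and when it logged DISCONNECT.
1104

To find the time between events:

1. Locate the first REQUEST event for inventory-service: 2024-05-12T08:04:56
2. Locate the first DISCONNECT event for inventory-service: 2024-05-12T08:23:20
3. Calculate the difference: 2024-05-12T08:23:20 - 2024-05-12T08:04:56 = 1104 seconds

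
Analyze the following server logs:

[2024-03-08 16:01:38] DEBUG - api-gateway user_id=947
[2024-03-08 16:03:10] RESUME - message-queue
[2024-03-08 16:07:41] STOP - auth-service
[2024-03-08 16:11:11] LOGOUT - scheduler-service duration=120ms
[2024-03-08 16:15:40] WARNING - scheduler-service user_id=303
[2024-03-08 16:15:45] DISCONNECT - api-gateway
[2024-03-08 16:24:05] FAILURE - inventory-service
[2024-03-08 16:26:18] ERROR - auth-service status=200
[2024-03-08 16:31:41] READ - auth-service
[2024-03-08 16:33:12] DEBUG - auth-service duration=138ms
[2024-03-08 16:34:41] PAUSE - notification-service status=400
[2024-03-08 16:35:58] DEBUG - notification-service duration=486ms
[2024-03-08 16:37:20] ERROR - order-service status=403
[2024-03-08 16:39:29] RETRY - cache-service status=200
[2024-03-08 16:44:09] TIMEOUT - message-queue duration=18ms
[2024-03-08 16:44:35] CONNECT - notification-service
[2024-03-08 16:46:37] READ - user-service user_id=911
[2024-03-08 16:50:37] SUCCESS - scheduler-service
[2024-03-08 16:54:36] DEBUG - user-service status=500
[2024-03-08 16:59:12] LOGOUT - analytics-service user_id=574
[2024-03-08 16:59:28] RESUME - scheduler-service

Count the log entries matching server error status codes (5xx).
1

To find matching entries:

1. Pattern to match: server error status codes (5xx)
2. Scan each log entry for the pattern
3. Count matches: 1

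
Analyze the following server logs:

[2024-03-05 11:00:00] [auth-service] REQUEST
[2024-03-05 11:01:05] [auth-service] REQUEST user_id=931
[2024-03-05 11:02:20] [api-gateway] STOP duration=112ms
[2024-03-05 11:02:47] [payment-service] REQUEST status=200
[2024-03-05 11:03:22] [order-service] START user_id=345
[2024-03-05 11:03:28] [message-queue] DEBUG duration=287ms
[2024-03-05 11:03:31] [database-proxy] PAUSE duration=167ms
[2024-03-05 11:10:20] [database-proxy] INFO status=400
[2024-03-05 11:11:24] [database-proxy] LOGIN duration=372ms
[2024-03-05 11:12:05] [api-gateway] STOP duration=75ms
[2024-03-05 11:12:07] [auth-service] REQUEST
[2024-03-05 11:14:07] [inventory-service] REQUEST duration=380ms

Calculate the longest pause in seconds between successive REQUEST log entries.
560

To find the longest gap:

1. Extract all REQUEST events in chronological order
2. Calculate time differences between consecutive events
3. Find the maximum difference
4. Longest gap: 560 seconds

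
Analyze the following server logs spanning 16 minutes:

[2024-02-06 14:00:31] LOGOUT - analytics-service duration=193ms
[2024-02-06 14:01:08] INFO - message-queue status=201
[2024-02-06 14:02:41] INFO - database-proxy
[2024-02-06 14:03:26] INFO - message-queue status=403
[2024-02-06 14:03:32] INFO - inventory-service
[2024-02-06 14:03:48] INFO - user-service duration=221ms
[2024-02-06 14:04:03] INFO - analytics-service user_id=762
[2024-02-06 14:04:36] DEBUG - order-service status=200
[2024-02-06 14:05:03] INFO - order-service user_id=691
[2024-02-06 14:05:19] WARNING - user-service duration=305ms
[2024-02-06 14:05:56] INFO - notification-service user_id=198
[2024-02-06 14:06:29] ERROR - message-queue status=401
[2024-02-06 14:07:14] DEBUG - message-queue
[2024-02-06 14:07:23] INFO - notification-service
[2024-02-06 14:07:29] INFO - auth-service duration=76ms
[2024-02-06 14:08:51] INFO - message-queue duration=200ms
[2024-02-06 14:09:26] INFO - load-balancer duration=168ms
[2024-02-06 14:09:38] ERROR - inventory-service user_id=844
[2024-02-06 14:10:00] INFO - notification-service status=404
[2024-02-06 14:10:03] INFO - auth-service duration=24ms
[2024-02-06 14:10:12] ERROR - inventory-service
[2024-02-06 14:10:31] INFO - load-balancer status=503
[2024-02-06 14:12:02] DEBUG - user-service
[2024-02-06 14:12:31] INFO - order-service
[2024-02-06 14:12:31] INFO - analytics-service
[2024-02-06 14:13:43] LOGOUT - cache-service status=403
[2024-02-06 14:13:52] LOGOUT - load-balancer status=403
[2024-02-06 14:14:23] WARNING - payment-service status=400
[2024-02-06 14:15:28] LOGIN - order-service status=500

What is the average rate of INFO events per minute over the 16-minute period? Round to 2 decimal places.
1.06

To calculate the rate:

1. Count total INFO events: 17
2. Total time period: 16 minutes
3. Rate = 17 / 16 = 1.06 events per minute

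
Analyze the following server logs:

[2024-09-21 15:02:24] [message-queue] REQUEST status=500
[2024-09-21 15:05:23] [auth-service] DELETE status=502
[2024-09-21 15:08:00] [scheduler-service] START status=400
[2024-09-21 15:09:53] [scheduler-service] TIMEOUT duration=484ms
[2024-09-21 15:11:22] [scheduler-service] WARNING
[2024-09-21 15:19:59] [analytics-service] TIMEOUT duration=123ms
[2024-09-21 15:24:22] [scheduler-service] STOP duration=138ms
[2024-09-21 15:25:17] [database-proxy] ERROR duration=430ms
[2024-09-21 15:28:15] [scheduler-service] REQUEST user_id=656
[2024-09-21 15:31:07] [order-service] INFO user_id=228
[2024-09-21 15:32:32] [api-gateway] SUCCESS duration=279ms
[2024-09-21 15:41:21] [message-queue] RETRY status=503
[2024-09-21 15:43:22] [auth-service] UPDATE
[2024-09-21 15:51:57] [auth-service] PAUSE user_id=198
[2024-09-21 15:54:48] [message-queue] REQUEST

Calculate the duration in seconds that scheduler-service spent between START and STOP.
982

To calculate state duration:

1. Find START event for scheduler-service: 2024-09-21 15:08:00
2. Find STOP event for scheduler-service: 2024-09-21 15:24:22
3. Calculate duration: 2024-09-21 15:24:22 - 2024-09-21 15:08:00 = 982 seconds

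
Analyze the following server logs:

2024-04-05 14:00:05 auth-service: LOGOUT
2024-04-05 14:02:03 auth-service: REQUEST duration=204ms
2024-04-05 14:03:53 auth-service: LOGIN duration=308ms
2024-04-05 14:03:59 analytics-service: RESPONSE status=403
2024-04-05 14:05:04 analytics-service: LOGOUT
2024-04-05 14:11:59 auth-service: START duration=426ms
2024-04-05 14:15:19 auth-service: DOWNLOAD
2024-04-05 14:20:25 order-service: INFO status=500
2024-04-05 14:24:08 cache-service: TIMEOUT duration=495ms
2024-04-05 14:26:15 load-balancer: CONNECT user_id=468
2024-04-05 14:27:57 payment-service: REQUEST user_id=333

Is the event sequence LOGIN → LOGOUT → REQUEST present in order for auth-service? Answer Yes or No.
No

To verify sequence order:

1. Find all events in sequence LOGIN → LOGOUT → REQUEST for auth-service
2. Extract their timestamps
3. Check if timestamps are in ascending order
4. Result: No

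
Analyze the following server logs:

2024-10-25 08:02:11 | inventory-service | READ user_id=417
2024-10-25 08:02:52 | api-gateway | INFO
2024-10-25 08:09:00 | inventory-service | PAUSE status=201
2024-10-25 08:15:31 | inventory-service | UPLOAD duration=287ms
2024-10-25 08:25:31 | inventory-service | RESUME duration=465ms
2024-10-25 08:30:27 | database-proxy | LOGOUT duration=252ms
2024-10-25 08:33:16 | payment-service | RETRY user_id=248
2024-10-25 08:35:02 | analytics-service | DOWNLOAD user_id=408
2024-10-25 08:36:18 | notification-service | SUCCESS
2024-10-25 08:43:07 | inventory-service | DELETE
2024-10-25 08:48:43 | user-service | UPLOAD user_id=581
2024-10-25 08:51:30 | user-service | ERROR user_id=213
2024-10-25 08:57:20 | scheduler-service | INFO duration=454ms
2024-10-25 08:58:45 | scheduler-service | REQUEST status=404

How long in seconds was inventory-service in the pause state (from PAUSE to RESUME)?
991

To calculate state duration:

1. Find PAUSE event for inventory-service: 2024-10-25 08:09:00
2. Find RESUME event for inventory-service: 2024-10-25 08:25:31
3. Calculate duration: 2024-10-25 08:25:31 - 2024-10-25 08:09:00 = 991 seconds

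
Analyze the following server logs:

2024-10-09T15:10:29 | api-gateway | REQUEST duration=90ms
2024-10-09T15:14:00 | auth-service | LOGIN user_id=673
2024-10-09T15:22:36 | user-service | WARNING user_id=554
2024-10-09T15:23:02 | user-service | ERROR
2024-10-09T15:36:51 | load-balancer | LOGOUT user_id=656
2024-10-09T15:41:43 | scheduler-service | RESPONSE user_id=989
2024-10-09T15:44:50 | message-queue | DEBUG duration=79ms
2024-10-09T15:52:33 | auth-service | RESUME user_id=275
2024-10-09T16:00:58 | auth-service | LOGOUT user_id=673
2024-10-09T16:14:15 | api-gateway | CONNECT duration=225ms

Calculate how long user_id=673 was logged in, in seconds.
2818

To calculate session duration:

1. Find LOGIN event for user_id=673: 2024-10-09T15:14:00
2. Find LOGOUT event for user_id=673: 2024-10-09T16:00:58
3. Session duration: 2024-10-09T16:00:58 - 2024-10-09T15:14:00 = 2818 seconds (46 minutes)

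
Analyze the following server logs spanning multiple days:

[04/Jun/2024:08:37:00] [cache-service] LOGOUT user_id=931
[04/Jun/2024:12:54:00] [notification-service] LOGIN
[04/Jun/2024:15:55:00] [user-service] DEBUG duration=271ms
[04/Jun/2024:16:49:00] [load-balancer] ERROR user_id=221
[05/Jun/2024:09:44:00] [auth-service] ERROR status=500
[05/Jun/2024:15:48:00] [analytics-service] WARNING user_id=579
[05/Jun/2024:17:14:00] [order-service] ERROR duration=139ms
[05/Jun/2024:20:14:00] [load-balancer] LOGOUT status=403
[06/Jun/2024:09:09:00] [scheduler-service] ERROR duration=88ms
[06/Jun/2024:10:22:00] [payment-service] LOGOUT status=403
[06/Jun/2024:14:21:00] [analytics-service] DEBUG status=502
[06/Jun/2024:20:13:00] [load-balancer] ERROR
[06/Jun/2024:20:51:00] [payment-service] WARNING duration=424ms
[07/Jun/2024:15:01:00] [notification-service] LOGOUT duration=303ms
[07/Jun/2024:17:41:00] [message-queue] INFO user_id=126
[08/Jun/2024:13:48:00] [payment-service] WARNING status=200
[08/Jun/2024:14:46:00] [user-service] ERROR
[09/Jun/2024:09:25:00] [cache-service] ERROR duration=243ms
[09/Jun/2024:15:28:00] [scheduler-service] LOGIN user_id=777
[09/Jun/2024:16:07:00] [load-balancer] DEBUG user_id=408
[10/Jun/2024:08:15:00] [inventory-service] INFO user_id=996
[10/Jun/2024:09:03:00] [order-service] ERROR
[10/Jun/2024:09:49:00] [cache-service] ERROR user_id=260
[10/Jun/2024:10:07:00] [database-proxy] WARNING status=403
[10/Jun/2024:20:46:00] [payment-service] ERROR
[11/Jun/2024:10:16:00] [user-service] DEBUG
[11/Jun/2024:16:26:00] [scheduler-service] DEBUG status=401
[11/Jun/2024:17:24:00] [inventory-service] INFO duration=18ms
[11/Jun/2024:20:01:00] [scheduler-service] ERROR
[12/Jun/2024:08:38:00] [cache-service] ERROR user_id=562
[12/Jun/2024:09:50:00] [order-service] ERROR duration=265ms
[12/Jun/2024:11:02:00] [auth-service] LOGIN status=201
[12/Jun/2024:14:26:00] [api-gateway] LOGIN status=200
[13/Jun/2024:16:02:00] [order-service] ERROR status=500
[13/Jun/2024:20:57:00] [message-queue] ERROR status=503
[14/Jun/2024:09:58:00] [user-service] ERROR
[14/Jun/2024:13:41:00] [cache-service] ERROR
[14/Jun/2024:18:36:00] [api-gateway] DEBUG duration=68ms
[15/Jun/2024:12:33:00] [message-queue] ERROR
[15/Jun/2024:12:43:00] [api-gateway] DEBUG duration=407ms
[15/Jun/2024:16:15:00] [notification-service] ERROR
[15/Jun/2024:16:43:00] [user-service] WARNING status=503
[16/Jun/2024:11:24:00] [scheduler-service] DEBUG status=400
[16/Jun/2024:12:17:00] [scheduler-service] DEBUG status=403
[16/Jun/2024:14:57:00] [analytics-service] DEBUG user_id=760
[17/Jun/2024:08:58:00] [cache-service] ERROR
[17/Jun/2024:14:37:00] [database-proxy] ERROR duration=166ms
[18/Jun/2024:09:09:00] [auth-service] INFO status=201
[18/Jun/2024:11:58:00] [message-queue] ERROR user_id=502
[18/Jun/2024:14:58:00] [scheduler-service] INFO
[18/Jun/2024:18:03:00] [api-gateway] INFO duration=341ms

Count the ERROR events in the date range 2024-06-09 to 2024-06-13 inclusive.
9

To filter by date range:

1. Date range: 2024-06-09 through 2024-06-13, both dates inclusive
2. Filter for ERROR events whose date falls in this range
3. Count matching events: 9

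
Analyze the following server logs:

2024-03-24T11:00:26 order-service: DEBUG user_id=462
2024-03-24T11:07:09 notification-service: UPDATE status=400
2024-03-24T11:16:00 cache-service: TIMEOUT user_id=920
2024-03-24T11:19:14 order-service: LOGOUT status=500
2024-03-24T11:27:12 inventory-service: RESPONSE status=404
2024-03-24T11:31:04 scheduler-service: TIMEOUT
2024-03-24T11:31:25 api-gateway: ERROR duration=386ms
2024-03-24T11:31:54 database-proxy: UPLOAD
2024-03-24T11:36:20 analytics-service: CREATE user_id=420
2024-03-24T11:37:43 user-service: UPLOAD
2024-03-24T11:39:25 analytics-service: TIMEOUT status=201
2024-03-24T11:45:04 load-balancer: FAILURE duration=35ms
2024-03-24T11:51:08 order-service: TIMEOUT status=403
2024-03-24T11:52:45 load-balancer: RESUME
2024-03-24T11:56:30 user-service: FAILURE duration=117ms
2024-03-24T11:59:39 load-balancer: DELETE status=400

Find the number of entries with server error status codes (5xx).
1

To find matching entries:

1. Pattern to match: server error status codes (5xx)
2. Scan each log entry for the pattern
3. Count matches: 1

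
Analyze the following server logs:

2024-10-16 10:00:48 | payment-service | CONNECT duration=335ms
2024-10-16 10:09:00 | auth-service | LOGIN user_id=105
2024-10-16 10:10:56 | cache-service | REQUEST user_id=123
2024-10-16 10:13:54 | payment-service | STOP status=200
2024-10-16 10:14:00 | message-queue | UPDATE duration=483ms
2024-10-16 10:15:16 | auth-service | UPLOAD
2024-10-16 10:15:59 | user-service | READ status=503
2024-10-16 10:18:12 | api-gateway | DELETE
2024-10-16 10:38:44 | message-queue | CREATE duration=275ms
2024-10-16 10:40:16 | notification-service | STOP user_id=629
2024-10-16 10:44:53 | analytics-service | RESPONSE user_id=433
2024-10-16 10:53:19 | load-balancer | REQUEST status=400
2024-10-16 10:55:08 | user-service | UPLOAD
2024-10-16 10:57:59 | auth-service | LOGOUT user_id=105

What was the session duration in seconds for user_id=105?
2939

To calculate session duration:

1. Find LOGIN event for user_id=105: 2024-10-16 10:09:00
2. Find LOGOUT event for user_id=105: 2024-10-16 10:57:59
3. Session duration: 2024-10-16 10:57:59 - 2024-10-16 10:09:00 = 2939 seconds (48 minutes)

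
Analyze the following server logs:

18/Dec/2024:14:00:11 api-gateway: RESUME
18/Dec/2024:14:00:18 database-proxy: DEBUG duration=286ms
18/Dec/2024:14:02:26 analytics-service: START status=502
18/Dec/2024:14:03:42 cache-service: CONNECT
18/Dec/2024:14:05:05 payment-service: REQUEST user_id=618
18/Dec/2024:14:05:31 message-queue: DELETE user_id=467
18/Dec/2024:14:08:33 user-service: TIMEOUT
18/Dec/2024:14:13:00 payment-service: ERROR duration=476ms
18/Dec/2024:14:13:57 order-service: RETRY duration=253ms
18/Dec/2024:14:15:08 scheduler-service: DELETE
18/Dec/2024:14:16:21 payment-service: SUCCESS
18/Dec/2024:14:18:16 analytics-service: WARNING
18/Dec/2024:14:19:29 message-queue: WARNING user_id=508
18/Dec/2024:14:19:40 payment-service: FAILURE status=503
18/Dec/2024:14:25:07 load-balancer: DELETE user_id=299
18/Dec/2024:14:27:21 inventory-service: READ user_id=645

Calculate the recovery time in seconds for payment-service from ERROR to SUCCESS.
201

To calculate recovery time:

1. Find ERROR event for payment-service: 18/Dec/2024:14:13:00
2. Find next SUCCESS event for payment-service: 18/Dec/2024:14:16:21
3. Recovery time: 18/Dec/2024:14:16:21 - 18/Dec/2024:14:13:00 = 201 seconds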